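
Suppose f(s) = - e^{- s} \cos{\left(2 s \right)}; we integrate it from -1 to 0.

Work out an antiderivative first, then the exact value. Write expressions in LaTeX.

Antiderivative: F(s) = - \frac{2 e^{- s} \sin{\left(2 s \right)}}{5} + \frac{e^{- s} \cos{\left(2 s \right)}}{5}; value = - \frac{2 e \sin{\left(2 \right)}}{5} + \frac{1}{5} - \frac{e \cos{\left(2 \right)}}{5}

Since d/ds undoes antidifferentiation here, F'(s) = f(s) is required of F(s).
F(s) = - \frac{2 e^{- s} \sin{\left(2 s \right)}}{5} + \frac{e^{- s} \cos{\left(2 s \right)}}{5} is an antiderivative of f.
Check: d/ds[- \frac{2 e^{- s} \sin{\left(2 s \right)}}{5} + \frac{e^{- s} \cos{\left(2 s \right)}}{5}] = - e^{- s} \cos{\left(2 s \right)} = f(s).
F(0) = \frac{1}{5}; F(-1) = \frac{e \cos{\left(2 \right)}}{5} + \frac{2 e \sin{\left(2 \right)}}{5}.
Integral = F(0) - F(-1) = - \frac{2 e \sin{\left(2 \right)}}{5} + \frac{1}{5} - \frac{e \cos{\left(2 \right)}}{5}.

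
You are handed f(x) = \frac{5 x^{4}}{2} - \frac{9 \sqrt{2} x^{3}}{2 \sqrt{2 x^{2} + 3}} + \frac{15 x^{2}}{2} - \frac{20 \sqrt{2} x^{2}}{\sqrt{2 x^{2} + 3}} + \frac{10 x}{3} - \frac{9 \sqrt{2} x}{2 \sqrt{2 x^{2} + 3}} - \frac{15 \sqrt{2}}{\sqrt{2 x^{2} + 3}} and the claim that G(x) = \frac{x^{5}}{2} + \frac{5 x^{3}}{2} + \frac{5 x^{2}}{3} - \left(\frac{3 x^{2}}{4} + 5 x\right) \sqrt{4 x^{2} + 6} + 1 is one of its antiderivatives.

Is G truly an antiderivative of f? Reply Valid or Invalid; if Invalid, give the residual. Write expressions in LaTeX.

d/dx[G] = \frac{15 x^{4} \sqrt{2 x^{2} + 3} - 27 \sqrt{2} x^{3} + 45 x^{2} \sqrt{2 x^{2} + 3} - 120 \sqrt{2} x^{2} + 20 x \sqrt{2 x^{2} + 3} - 27 \sqrt{2} x - 90 \sqrt{2}}{6 \sqrt{2 x^{2} + 3}}
This equals f(x) exactly, so the claim holds.

Valid: G'(x) = f(x).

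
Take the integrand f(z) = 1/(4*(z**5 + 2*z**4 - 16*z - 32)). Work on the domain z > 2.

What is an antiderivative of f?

An antiderivative is F(z) = -(-z*log(z - 2) + 3*z*log(z + 2) - z*log(z**2 + 4) + 2*z*atan(z/2) - 2*log(z - 2) + 6*log(z + 2) - 2*log(z**2 + 4) + 4*atan(z/2) - 4)/(512*(z + 2)).

Factor the denominator (4*(z - 2)*(z + 2)**2*(z**2 + 4)) and decompose: f = (z - 2)/(256*(z**2 + 4)) - 3/(512*(z + 2)) - 1/(128*(z + 2)**2) + 1/(512*(z - 2)); each piece integrates to a log, atan, or power term.
Check: d/dz[-(-z*log(z - 2) + 3*z*log(z + 2) - z*log(z**2 + 4) + 2*z*atan(z/2) - 2*log(z - 2) + 6*log(z + 2) - 2*log(z**2 + 4) + 4*atan(z/2) - 4)/(512*(z + 2))] = 1/(4*z**5 + 8*z**4 - 64*z - 128), which equals f(z).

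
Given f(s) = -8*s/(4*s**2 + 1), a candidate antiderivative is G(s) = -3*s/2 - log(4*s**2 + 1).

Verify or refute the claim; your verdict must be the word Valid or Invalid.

d/ds[G] = (-12*s**2 - 16*s - 3)/(8*s**2 + 2)
d/ds[G] - f(s) = -3/2 != 0.

Invalid: d/ds[G] - f = -3/2, which is not 0.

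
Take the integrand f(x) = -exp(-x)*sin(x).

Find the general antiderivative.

F(x) = (sin(x) + cos(x))*exp(-x)/2 + C

A candidate is checked by its d/dx: the result must match f(x).
Check: d/dx[(sin(x) + cos(x))*exp(-x)/2] = -exp(-x)*sin(x) = f(x).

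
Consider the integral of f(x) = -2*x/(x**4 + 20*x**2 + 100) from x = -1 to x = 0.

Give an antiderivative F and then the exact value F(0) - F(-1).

f matches the chain-rule pattern g'(h)*h' with inner function h(x) = x**2/2 + 5; substituting u = h(x) collapses the integral.
F(x) = 1/(x**2 + 10) is an antiderivative of f.
Check: d/dx[1/(x**2 + 10)] = -2*x/(x**4 + 20*x**2 + 100) = f(x).
F(0) = 1/10; F(-1) = 1/11.
Integral = F(0) - F(-1) = 1/110.

Antiderivative: F(x) = 1/(x**2 + 10); value = 1/110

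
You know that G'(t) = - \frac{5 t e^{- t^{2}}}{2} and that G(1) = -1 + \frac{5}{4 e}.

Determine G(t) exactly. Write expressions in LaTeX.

G(t) = - \frac{\left(4 e^{t^{2}} - 5\right) e^{- t^{2}}}{4}

G'(t) matches the chain-rule pattern g'(h)*h' with inner function h(t) = - t^{2}; substituting u = h(t) collapses the integral.
A general antiderivative is \frac{5 e^{- t^{2}}}{4} + C.
The condition gives C = -1 + \frac{5}{4 e} - (\frac{5}{4 e}) = -1.
So G(t) = - \frac{\left(4 e^{t^{2}} - 5\right) e^{- t^{2}}}{4}.
Check: d/dt[- \frac{\left(4 e^{t^{2}} - 5\right) e^{- t^{2}}}{4}] = - \frac{5 t e^{- t^{2}}}{2} = G'(t).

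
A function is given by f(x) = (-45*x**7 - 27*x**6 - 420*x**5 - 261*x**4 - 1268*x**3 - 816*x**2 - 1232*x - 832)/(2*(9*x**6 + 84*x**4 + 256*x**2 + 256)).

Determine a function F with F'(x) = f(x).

Check any antiderivative F(x) by computing F'(x) and comparing it with f(x).
Check: d/dx[-(15*x**4 + 18*x**3 + 3*x**2*atan(x/2) + 70*x**2 + 48*x + 8*atan(x/2) + 84)/(4*(3*x**2 + 8))] = (-45*x**7 - 27*x**6 - 420*x**5 - 261*x**4 - 1268*x**3 - 816*x**2 - 1232*x - 832)/(18*x**6 + 168*x**4 + 512*x**2 + 512), which equals f(x).

An antiderivative is F(x) = -(15*x**4 + 18*x**3 + 3*x**2*atan(x/2) + 70*x**2 + 48*x + 8*atan(x/2) + 84)/(4*(3*x**2 + 8)).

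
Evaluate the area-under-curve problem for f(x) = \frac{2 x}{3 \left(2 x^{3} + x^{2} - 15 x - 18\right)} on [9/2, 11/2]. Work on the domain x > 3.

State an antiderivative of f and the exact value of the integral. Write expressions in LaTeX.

Antiderivative: F(x) = \frac{2 \log{\left(x - 3 \right)}}{45} + \frac{2 \log{\left(x + \frac{3}{2} \right)}}{9} - \frac{4 \log{\left(x + 2 \right)}}{15}; value = - \frac{4 \log{\left(\frac{15}{2} \right)}}{15} - \frac{2 \log{\left(6 \right)}}{9} - \frac{2 \log{\left(\frac{3}{2} \right)}}{45} + \frac{2 \log{\left(\frac{5}{2} \right)}}{45} + \frac{2 \log{\left(7 \right)}}{9} + \frac{4 \log{\left(\frac{13}{2} \right)}}{15}

The denominator factors as 3 \left(x - 3\right) \left(x + 2\right) \left(2 x + 3\right); partial fractions split f into directly integrable pieces: \frac{4}{9 \left(2 x + 3\right)} - \frac{4}{15 \left(x + 2\right)} + \frac{2}{45 \left(x - 3\right)}.
F(x) = \frac{2 \log{\left(x - 3 \right)}}{45} + \frac{2 \log{\left(x + \frac{3}{2} \right)}}{9} - \frac{4 \log{\left(x + 2 \right)}}{15} is an antiderivative of f.
Check: d/dx[\frac{2 \log{\left(x - 3 \right)}}{45} + \frac{2 \log{\left(x + \frac{3}{2} \right)}}{9} - \frac{4 \log{\left(x + 2 \right)}}{15}] = \frac{2 x}{6 x^{3} + 3 x^{2} - 45 x - 54}, which equals f(x).
F(11/2) = - \frac{4 \log{\left(\frac{15}{2} \right)}}{15} + \frac{2 \log{\left(\frac{5}{2} \right)}}{45} + \frac{2 \log{\left(7 \right)}}{9}; F(9/2) = - \frac{4 \log{\left(\frac{13}{2} \right)}}{15} + \frac{2 \log{\left(\frac{3}{2} \right)}}{45} + \frac{2 \log{\left(6 \right)}}{9}.
Integral = F(11/2) - F(9/2) = - \frac{4 \log{\left(\frac{15}{2} \right)}}{15} - \frac{2 \log{\left(6 \right)}}{9} - \frac{2 \log{\left(\frac{3}{2} \right)}}{45} + \frac{2 \log{\left(\frac{5}{2} \right)}}{45} + \frac{2 \log{\left(7 \right)}}{9} + \frac{4 \log{\left(\frac{13}{2} \right)}}{15}.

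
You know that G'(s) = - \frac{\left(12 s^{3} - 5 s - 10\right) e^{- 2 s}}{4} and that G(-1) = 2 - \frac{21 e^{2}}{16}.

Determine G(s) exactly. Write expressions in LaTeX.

Recognize the product-rule pattern: G'(s) = u'v + uv' with u = \frac{3 s^{3}}{2} + \frac{9 s^{2}}{4} + \frac{13 s}{8} - \frac{7}{16}, v = e^{- 2 s}, so integration by parts undoes it.
A general antiderivative is \frac{\left(24 s^{3} + 36 s^{2} + 26 s - 7\right) e^{- 2 s}}{16} + C.
The condition gives C = 2 - \frac{21 e^{2}}{16} - (- \frac{21 e^{2}}{16}) = 2.
So G(s) = \frac{\left(24 s^{3} + 36 s^{2} + 26 s + 32 e^{2 s} - 7\right) e^{- 2 s}}{16}.
Check: d/ds[\frac{\left(24 s^{3} + 36 s^{2} + 26 s + 32 e^{2 s} - 7\right) e^{- 2 s}}{16}] = \frac{\left(- 12 s^{3} + 5 s + 10\right) e^{- 2 s}}{4}, which equals G'(s).

G(s) = \frac{\left(24 s^{3} + 36 s^{2} + 26 s + 32 e^{2 s} - 7\right) e^{- 2 s}}{16}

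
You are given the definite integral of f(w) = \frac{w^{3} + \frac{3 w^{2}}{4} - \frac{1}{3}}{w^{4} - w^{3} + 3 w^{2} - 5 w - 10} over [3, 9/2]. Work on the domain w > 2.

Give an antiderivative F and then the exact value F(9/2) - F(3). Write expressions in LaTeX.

Factor the denominator (12 \left(w - 2\right) \left(w + 1\right) \left(w^{2} + 5\right)) and decompose: f = \frac{371 w + 643}{648 \left(w^{2} + 5\right)} + \frac{7}{216 \left(w + 1\right)} + \frac{32}{81 \left(w - 2\right)}; each piece integrates to a log, atan, or power term.
F(w) = \frac{32 \log{\left(w - 2 \right)}}{81} + \frac{7 \log{\left(w + 1 \right)}}{216} + \frac{371 \log{\left(w^{2} + 5 \right)}}{1296} + \frac{643 \sqrt{5} \operatorname{atan}{\left(\frac{\sqrt{5} w}{5} \right)}}{3240} is an antiderivative of f.
Check: d/dw[\frac{32 \log{\left(w - 2 \right)}}{81} + \frac{7 \log{\left(w + 1 \right)}}{216} + \frac{371 \log{\left(w^{2} + 5 \right)}}{1296} + \frac{643 \sqrt{5} \operatorname{atan}{\left(\frac{\sqrt{5} w}{5} \right)}}{3240}] = \frac{12 w^{3} + 9 w^{2} - 4}{12 w^{4} - 12 w^{3} + 36 w^{2} - 60 w - 120}, which equals f(w).
F(9/2) = \frac{7 \log{\left(\frac{11}{2} \right)}}{216} + \frac{32 \log{\left(\frac{5}{2} \right)}}{81} + \frac{643 \sqrt{5} \operatorname{atan}{\left(\frac{9 \sqrt{5}}{10} \right)}}{3240} + \frac{371 \log{\left(\frac{101}{4} \right)}}{1296}; F(3) = \frac{7 \log{\left(4 \right)}}{216} + \frac{643 \sqrt{5} \operatorname{atan}{\left(\frac{3 \sqrt{5}}{5} \right)}}{3240} + \frac{371 \log{\left(14 \right)}}{1296}.
Integral = F(9/2) - F(3) = - \frac{371 \log{\left(14 \right)}}{1296} - \frac{643 \sqrt{5} \operatorname{atan}{\left(\frac{3 \sqrt{5}}{5} \right)}}{3240} - \frac{7 \log{\left(4 \right)}}{216} + \frac{7 \log{\left(\frac{11}{2} \right)}}{216} + \frac{32 \log{\left(\frac{5}{2} \right)}}{81} + \frac{643 \sqrt{5} \operatorname{atan}{\left(\frac{9 \sqrt{5}}{10} \right)}}{3240} + \frac{371 \log{\left(\frac{101}{4} \right)}}{1296}.

Antiderivative: F(w) = \frac{32 \log{\left(w - 2 \right)}}{81} + \frac{7 \log{\left(w + 1 \right)}}{216} + \frac{371 \log{\left(w^{2} + 5 \right)}}{1296} + \frac{643 \sqrt{5} \operatorname{atan}{\left(\frac{\sqrt{5} w}{5} \right)}}{3240}; value = - \frac{371 \log{\left(14 \right)}}{1296} - \frac{643 \sqrt{5} \operatorname{atan}{\left(\frac{3 \sqrt{5}}{5} \right)}}{3240} - \frac{7 \log{\left(4 \right)}}{216} + \frac{7 \log{\left(\frac{11}{2} \right)}}{216} + \frac{32 \log{\left(\frac{5}{2} \right)}}{81} + \frac{643 \sqrt{5} \operatorname{atan}{\left(\frac{9 \sqrt{5}}{10} \right)}}{3240} + \frac{371 \log{\left(\frac{101}{4} \right)}}{1296}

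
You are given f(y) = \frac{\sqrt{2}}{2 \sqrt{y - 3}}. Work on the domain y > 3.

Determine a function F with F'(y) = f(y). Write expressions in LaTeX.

An antiderivative is F(y) = \sqrt{2} \sqrt{y - 3}.

For F(y) to be correct the identity F'(y) - f(y) = 0 must hold.
Check: d/dy[\sqrt{2} \sqrt{y - 3}] = \frac{\sqrt{2}}{2 \sqrt{y - 3}} = f(y).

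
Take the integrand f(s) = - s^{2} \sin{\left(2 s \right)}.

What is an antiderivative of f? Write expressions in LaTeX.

An antiderivative is F(s) = \frac{s^{2} \cos{\left(2 s \right)}}{2} - \frac{s \sin{\left(2 s \right)}}{2} - \frac{\cos{\left(2 s \right)}}{4}.

Any candidate F(s) must reproduce f(s) exactly when differentiated.
Check: d/ds[\frac{s^{2} \cos{\left(2 s \right)}}{2} - \frac{s \sin{\left(2 s \right)}}{2} - \frac{\cos{\left(2 s \right)}}{4}] = - s^{2} \sin{\left(2 s \right)} = f(s).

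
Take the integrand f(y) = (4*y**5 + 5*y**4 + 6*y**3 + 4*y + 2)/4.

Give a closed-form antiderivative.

An antiderivative is F(y) = y**6/6 + y**5/4 + 3*y**4/8 + y**2/2 + y/2.

Whatever form F(y) takes, F'(y) = f(y) is non-negotiable.
Check: d/dy[y**6/6 + y**5/4 + 3*y**4/8 + y**2/2 + y/2] = y**5 + 5*y**4/4 + 3*y**3/2 + y + 1/2, which equals f(y).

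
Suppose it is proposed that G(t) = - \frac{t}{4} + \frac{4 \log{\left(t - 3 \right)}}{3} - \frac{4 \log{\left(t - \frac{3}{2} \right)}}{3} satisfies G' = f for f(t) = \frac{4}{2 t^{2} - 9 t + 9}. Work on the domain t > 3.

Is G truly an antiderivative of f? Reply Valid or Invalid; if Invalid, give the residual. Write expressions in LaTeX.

d/dt[G] = \frac{- 2 t^{2} + 9 t + 7}{8 t^{2} - 36 t + 36}
d/dt[G] - f(t) = - \frac{1}{4} != 0.

Invalid: d/dt[G] - f = - \frac{1}{4}, which is not 0.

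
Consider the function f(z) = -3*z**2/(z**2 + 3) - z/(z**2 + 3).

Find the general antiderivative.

F(z) = -3*z - log(z**2 + 3)/2 + 3*sqrt(3)*atan(sqrt(3)*z/3) + C

The integrand splits into summands that can be handled one at a time.
Check: d/dz[-3*z - log(z**2 + 3)/2 + 3*sqrt(3)*atan(sqrt(3)*z/3)] = (-3*z**2 - z)/(z**2 + 3), which equals f(z).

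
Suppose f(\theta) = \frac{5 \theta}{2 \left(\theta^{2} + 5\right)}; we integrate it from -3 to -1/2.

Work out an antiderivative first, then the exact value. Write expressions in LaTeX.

f matches the chain-rule pattern g'(h)*h' with inner function h(\theta) = \theta^{2} + 5; substituting u = h(\theta) collapses the integral.
F(\theta) = \frac{5 \log{\left(\theta^{2} + 5 \right)}}{4} is an antiderivative of f.
Check: d/d\theta[\frac{5 \log{\left(\theta^{2} + 5 \right)}}{4}] = \frac{5 \theta}{2 \theta^{2} + 10}, which equals f(\theta).
F(-1/2) = \frac{5 \log{\left(\frac{21}{4} \right)}}{4}; F(-3) = \frac{5 \log{\left(14 \right)}}{4}.
Integral = F(-1/2) - F(-3) = - \frac{5 \log{\left(14 \right)}}{4} + \frac{5 \log{\left(\frac{21}{4} \right)}}{4}.

Antiderivative: F(\theta) = \frac{5 \log{\left(\theta^{2} + 5 \right)}}{4}; value = - \frac{5 \log{\left(14 \right)}}{4} + \frac{5 \log{\left(\frac{21}{4} \right)}}{4}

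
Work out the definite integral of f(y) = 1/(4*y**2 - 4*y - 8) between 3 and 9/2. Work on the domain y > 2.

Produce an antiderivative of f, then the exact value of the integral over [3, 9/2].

Antiderivative: F(y) = -(-log(y - 2) + log(y + 1))/12; value = -log(11/2)/12 + log(5/2)/12 + log(4)/12

The denominator factors as 4*(y - 2)*(y + 1); partial fractions split f into directly integrable pieces: -1/(12*(y + 1)) + 1/(12*(y - 2)).
F(y) = -(-log(y - 2) + log(y + 1))/12 is an antiderivative of f.
Check: d/dy[-(-log(y - 2) + log(y + 1))/12] = 1/(4*y**2 - 4*y - 8) = f(y).
F(9/2) = -log(11/2)/12 + log(5/2)/12; F(3) = -log(4)/12.
Integral = F(9/2) - F(3) = -log(11/2)/12 + log(5/2)/12 + log(4)/12.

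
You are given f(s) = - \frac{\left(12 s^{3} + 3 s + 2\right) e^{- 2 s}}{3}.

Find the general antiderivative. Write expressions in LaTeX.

Recognize the product-rule pattern: f = u'v + uv' with u = 2 s^{3} + 3 s^{2} + \frac{7 s}{2} + \frac{25}{12}, v = e^{- 2 s}, so integration by parts undoes it.
Check: d/ds[\frac{\left(24 s^{3} + 36 s^{2} + 42 s + 25\right) e^{- 2 s}}{12}] = \frac{\left(- 12 s^{3} - 3 s - 2\right) e^{- 2 s}}{3}, which equals f(s).

F(s) = \frac{\left(24 s^{3} + 36 s^{2} + 42 s + 25\right) e^{- 2 s}}{12} + C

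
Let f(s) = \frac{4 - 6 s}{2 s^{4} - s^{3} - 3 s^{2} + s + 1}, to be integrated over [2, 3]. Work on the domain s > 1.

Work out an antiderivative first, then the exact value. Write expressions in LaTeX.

The denominator factors as \left(s - 1\right)^{2} \left(s + 1\right) \left(2 s + 1\right); partial fractions split f into directly integrable pieces: \frac{56}{9 \left(2 s + 1\right)} - \frac{5}{2 \left(s + 1\right)} - \frac{11}{18 \left(s - 1\right)} - \frac{1}{3 \left(s - 1\right)^{2}}.
F(s) = - \frac{11 \log{\left(s - 1 \right)}}{18} + \frac{28 \log{\left(s + \frac{1}{2} \right)}}{9} - \frac{5 \log{\left(s + 1 \right)}}{2} + \frac{1}{3 s - 3} is an antiderivative of f.
Check: d/ds[- \frac{11 \log{\left(s - 1 \right)}}{18} + \frac{28 \log{\left(s + \frac{1}{2} \right)}}{9} - \frac{5 \log{\left(s + 1 \right)}}{2} + \frac{1}{3 s - 3}] = \frac{4 - 6 s}{2 s^{4} - s^{3} - 3 s^{2} + s + 1} = f(s).
F(3) = - \frac{5 \log{\left(4 \right)}}{2} - \frac{11 \log{\left(2 \right)}}{18} + \frac{1}{6} + \frac{28 \log{\left(\frac{7}{2} \right)}}{9}; F(2) = - \frac{5 \log{\left(3 \right)}}{2} + \frac{1}{3} + \frac{28 \log{\left(\frac{5}{2} \right)}}{9}.
Integral = F(3) - F(2) = - \frac{5 \log{\left(4 \right)}}{2} - \frac{28 \log{\left(\frac{5}{2} \right)}}{9} - \frac{11 \log{\left(2 \right)}}{18} - \frac{1}{6} + \frac{5 \log{\left(3 \right)}}{2} + \frac{28 \log{\left(\frac{7}{2} \right)}}{9}.

Antiderivative: F(s) = - \frac{11 \log{\left(s - 1 \right)}}{18} + \frac{28 \log{\left(s + \frac{1}{2} \right)}}{9} - \frac{5 \log{\left(s + 1 \right)}}{2} + \frac{1}{3 s - 3}; value = - \frac{5 \log{\left(4 \right)}}{2} - \frac{28 \log{\left(\frac{5}{2} \right)}}{9} - \frac{11 \log{\left(2 \right)}}{18} - \frac{1}{6} + \frac{5 \log{\left(3 \right)}}{2} + \frac{28 \log{\left(\frac{7}{2} \right)}}{9}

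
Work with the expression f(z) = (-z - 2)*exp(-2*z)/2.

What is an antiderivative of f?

f has the shape u'v + uv' for u = z/4 + 5/8 and v = exp(-2*z) — it is the derivative of the product u*v.
Check: d/dz[(2*z + 5)*exp(-2*z)/8] = (-z - 2)*exp(-2*z)/2 = f(z).

An antiderivative is F(z) = (2*z + 5)*exp(-2*z)/8.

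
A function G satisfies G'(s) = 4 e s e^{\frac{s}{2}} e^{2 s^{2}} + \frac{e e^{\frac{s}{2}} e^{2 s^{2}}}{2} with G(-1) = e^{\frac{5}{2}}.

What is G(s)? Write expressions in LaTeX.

G(s) = e^{2 s^{2} + \frac{s}{2} + 1}

The substitution u = 2 s^{2} + \frac{s}{2} + 1 works: G'(s) is exactly (dG/du)*(du/ds) for that inner function.
A general antiderivative is e^{2 s^{2} + \frac{s}{2} + 1} + C.
The condition gives C = e^{\frac{5}{2}} - (e^{\frac{5}{2}}) = 0.
So G(s) = e^{2 s^{2} + \frac{s}{2} + 1}.
Check: d/ds[e^{2 s^{2} + \frac{s}{2} + 1}] = 4 e s e^{\frac{s}{2}} e^{2 s^{2}} + \frac{e e^{\frac{s}{2}} e^{2 s^{2}}}{2} = G'(s).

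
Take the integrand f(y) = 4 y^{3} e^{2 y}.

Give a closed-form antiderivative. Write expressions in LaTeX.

Recognize the product-rule pattern: f = u'v + uv' with u = 2 y^{3} - 3 y^{2} + 3 y - \frac{3}{2}, v = e^{2 y}, so integration by parts undoes it.
Check: d/dy[2 y^{3} e^{2 y} - 3 y^{2} e^{2 y} + 3 y e^{2 y} - \frac{3 e^{2 y}}{2}] = 4 y^{3} e^{2 y} = f(y).

An antiderivative is F(y) = 2 y^{3} e^{2 y} - 3 y^{2} e^{2 y} + 3 y e^{2 y} - \frac{3 e^{2 y}}{2}.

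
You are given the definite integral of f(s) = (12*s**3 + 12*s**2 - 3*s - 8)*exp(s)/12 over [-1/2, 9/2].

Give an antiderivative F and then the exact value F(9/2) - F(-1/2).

Recognize the product-rule pattern: f = u'v + uv' with u = s**3 - 2*s**2 + 15*s/4 - 53/12, v = exp(s), so integration by parts undoes it.
F(s) = s**3*exp(s) - 2*s**2*exp(s) + 15*s*exp(s)/4 - 53*exp(s)/12 is an antiderivative of f.
Check: d/ds[s**3*exp(s) - 2*s**2*exp(s) + 15*s*exp(s)/4 - 53*exp(s)/12] = s**3*exp(s) + s**2*exp(s) - s*exp(s)/4 - 2*exp(s)/3, which equals f(s).
F(9/2) = 757*exp(9/2)/12; F(-1/2) = -83*exp(-1/2)/12.
Integral = F(9/2) - F(-1/2) = 83*exp(-1/2)/12 + 757*exp(9/2)/12.

Antiderivative: F(s) = s**3*exp(s) - 2*s**2*exp(s) + 15*s*exp(s)/4 - 53*exp(s)/12; value = 83*exp(-1/2)/12 + 757*exp(9/2)/12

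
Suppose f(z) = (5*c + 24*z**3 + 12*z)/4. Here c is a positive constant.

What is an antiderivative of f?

Check any antiderivative F(z) by computing F'(z) and comparing it with f(z).
Check: d/dz[5*c*z/4 + 3*(z**2 + 1/2)**2/2] = 5*c/4 + 6*z**3 + 3*z, which equals f(z).

An antiderivative is F(z) = 5*c*z/4 + 3*(z**2 + 1/2)**2/2.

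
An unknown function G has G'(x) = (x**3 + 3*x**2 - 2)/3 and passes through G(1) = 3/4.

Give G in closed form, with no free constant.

Recover the given G'(x) by differentiating a candidate G(x); any mismatch rules it out.
A general antiderivative is x**4/12 + x**3/3 - 2*x/3 + C.
The condition gives C = 3/4 - (-1/4) = 1.
So G(x) = x**4/12 + x**3/3 - 2*x/3 + 1.
Check: d/dx[x**4/12 + x**3/3 - 2*x/3 + 1] = x**3/3 + x**2 - 2/3, which equals G'(x).

G(x) = x**4/12 + x**3/3 - 2*x/3 + 1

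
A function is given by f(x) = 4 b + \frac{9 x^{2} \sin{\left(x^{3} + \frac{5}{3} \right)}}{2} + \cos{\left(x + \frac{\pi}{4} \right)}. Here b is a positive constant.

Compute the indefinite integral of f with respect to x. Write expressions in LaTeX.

Integrate term by term and add the pieces.
Check: d/dx[4 b x + \sin{\left(x + \frac{\pi}{4} \right)} - \frac{3 \cos{\left(x^{3} + \frac{5}{3} \right)}}{2}] = 4 b + \frac{9 x^{2} \sin{\left(x^{3} + \frac{5}{3} \right)}}{2} + \cos{\left(x + \frac{\pi}{4} \right)} = f(x).

F(x) = 4 b x + \sin{\left(x + \frac{\pi}{4} \right)} - \frac{3 \cos{\left(x^{3} + \frac{5}{3} \right)}}{2} + C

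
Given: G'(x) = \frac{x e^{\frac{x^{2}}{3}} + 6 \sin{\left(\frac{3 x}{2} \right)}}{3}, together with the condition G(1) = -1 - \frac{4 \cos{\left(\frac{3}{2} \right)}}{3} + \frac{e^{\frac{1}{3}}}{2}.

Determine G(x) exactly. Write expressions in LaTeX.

Check a candidate G(x) by differentiating: d/dx[G] must match the given G'(x).
A general antiderivative is \frac{e^{\frac{x^{2}}{3}}}{2} - \frac{4 \cos{\left(\frac{3 x}{2} \right)}}{3} + C.
The condition gives C = -1 - \frac{4 \cos{\left(\frac{3}{2} \right)}}{3} + \frac{e^{\frac{1}{3}}}{2} - (- \frac{4 \cos{\left(\frac{3}{2} \right)}}{3} + \frac{e^{\frac{1}{3}}}{2}) = -1.
So G(x) = \frac{e^{\frac{x^{2}}{3}}}{2} - \frac{4 \cos{\left(\frac{3 x}{2} \right)}}{3} - 1.
Check: d/dx[\frac{e^{\frac{x^{2}}{3}}}{2} - \frac{4 \cos{\left(\frac{3 x}{2} \right)}}{3} - 1] = \frac{x e^{\frac{x^{2}}{3}}}{3} + 2 \sin{\left(\frac{3 x}{2} \right)}, which equals G'(x).

G(x) = \frac{e^{\frac{x^{2}}{3}}}{2} - \frac{4 \cos{\left(\frac{3 x}{2} \right)}}{3} - 1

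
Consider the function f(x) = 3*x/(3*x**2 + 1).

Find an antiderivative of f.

An antiderivative is F(x) = log(4*x**2 + 4/3)/2.

f matches the chain-rule pattern g'(h)*h' with inner function h(x) = 4*x**2 + 4/3; substituting u = h(x) collapses the integral.
Check: d/dx[log(4*x**2 + 4/3)/2] = 3*x/(3*x**2 + 1) = f(x).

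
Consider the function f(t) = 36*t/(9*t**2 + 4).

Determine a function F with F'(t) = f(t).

The substitution u = 3*t**2/2 + 2/3 works: f is exactly (dF/du)*(du/dt) for that inner function.
Check: d/dt[2*log(3*t**2/2 + 2/3)] = 36*t/(9*t**2 + 4) = f(t).

An antiderivative is F(t) = 2*log(3*t**2/2 + 2/3).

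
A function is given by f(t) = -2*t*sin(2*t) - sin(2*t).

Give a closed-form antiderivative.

An antiderivative is F(t) = t*cos(2*t) - sin(2*t)/2 + cos(2*t)/2.

Integrate term by term and add the pieces.
Check: d/dt[t*cos(2*t) - sin(2*t)/2 + cos(2*t)/2] = -2*t*sin(2*t) - sin(2*t) = f(t).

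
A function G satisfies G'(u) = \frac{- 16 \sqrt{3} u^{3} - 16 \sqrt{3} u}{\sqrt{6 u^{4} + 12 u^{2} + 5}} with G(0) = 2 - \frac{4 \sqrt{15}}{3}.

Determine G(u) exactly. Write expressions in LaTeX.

G'(u) matches the chain-rule pattern g'(h)*h' with inner function h(u) = 2 u^{4} + 4 u^{2} + \frac{5}{3}; substituting w = h(u) collapses the integral.
A general antiderivative is - 4 \sqrt{2 u^{4} + 4 u^{2} + \frac{5}{3}} + C.
The condition gives C = 2 - \frac{4 \sqrt{15}}{3} - (- \frac{4 \sqrt{15}}{3}) = 2.
So G(u) = \frac{2 \left(- 2 \sqrt{3} \sqrt{6 u^{4} + 12 u^{2} + 5} + 3\right)}{3}.
Check: d/du[\frac{2 \left(- 2 \sqrt{3} \sqrt{6 u^{4} + 12 u^{2} + 5} + 3\right)}{3}] = \frac{- 16 \sqrt{3} u^{3} - 16 \sqrt{3} u}{\sqrt{6 u^{4} + 12 u^{2} + 5}} = G'(u).

G(u) = \frac{2 \left(- 2 \sqrt{3} \sqrt{6 u^{4} + 12 u^{2} + 5} + 3\right)}{3}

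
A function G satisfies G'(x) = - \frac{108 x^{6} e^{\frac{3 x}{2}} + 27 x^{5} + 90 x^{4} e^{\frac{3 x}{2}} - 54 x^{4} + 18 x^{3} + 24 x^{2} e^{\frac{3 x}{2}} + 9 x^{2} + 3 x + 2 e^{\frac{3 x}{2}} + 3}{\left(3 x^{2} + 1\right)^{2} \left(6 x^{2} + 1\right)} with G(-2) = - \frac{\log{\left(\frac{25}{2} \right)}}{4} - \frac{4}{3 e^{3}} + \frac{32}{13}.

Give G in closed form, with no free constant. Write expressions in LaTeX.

A first test for any G(x): its x-derivative must equal the given G'(x).
A general antiderivative is - \frac{2 x}{2 x^{2} + \frac{2}{3}} - \frac{4 e^{\frac{3 x}{2}}}{3} - \frac{\log{\left(3 x^{2} + \frac{1}{2} \right)}}{4} + C.
The condition gives C = - \frac{\log{\left(\frac{25}{2} \right)}}{4} - \frac{4}{3 e^{3}} + \frac{32}{13} - (- \frac{\log{\left(\frac{25}{2} \right)}}{4} - \frac{4}{3 e^{3}} + \frac{6}{13}) = 2.
So G(x) = \frac{72 x^{2} - 36 x - 16 \left(3 x^{2} + 1\right) e^{\frac{3 x}{2}} - 3 \left(3 x^{2} + 1\right) \log{\left(3 x^{2} + \frac{1}{2} \right)} + 24}{12 \left(3 x^{2} + 1\right)}.
Check: d/dx[\frac{72 x^{2} - 36 x - 16 \left(3 x^{2} + 1\right) e^{\frac{3 x}{2}} - 3 \left(3 x^{2} + 1\right) \log{\left(3 x^{2} + \frac{1}{2} \right)} + 24}{12 \left(3 x^{2} + 1\right)}] = \frac{- 108 x^{6} e^{\frac{3 x}{2}} - 27 x^{5} - 90 x^{4} e^{\frac{3 x}{2}} + 54 x^{4} - 18 x^{3} - 24 x^{2} e^{\frac{3 x}{2}} - 9 x^{2} - 3 x - 2 e^{\frac{3 x}{2}} - 3}{54 x^{6} + 45 x^{4} + 12 x^{2} + 1}, which equals G'(x).

G(x) = \frac{72 x^{2} - 36 x - 16 \left(3 x^{2} + 1\right) e^{\frac{3 x}{2}} - 3 \left(3 x^{2} + 1\right) \log{\left(3 x^{2} + \frac{1}{2} \right)} + 24}{12 \left(3 x^{2} + 1\right)}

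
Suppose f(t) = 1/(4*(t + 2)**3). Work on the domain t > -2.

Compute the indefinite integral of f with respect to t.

F(t) = -1/(8*(t + 2)**2) + C

A candidate is checked by its d/dt: the result must match f(t).
Check: d/dt[-1/(8*(t + 2)**2)] = 1/(4*t**3 + 24*t**2 + 48*t + 32), which equals f(t).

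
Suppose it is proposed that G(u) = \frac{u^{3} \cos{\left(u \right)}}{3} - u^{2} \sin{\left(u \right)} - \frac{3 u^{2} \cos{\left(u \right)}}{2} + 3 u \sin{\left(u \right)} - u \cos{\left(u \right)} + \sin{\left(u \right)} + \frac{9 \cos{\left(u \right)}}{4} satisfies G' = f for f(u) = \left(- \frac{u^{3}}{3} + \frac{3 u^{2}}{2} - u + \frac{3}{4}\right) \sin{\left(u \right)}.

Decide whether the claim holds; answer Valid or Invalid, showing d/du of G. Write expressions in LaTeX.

d/du[G] = - \frac{u^{3} \sin{\left(u \right)}}{3} + \frac{3 u^{2} \sin{\left(u \right)}}{2} - u \sin{\left(u \right)} + \frac{3 \sin{\left(u \right)}}{4}
This equals f(u) exactly, so the claim holds.

Valid: G'(u) = f(u).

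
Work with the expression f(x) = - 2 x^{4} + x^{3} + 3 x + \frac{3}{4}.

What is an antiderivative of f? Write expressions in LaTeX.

The integrand splits into summands that can be handled one at a time.
Check: d/dx[- \frac{2 x^{5}}{5} + \frac{x^{4}}{4} + \frac{3 x^{2}}{2} + \frac{3 x}{4}] = - 2 x^{4} + x^{3} + 3 x + \frac{3}{4} = f(x).

An antiderivative is F(x) = - \frac{2 x^{5}}{5} + \frac{x^{4}}{4} + \frac{3 x^{2}}{2} + \frac{3 x}{4}.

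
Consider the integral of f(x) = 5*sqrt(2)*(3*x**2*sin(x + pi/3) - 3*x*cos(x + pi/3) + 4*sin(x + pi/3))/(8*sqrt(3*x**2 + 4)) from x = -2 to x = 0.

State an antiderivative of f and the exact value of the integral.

Recognize the product-rule pattern: f = u'v + uv' with u = -5*sqrt(3*x**2/2 + 2)/4, v = cos(x + pi/3), so integration by parts undoes it.
F(x) = -5*sqrt(3*x**2/2 + 2)*cos(x + pi/3)/4 is an antiderivative of f.
Check: d/dx[-5*sqrt(3*x**2/2 + 2)*cos(x + pi/3)/4] = sqrt(2)*(15*x**2*sin(x + pi/3) - 15*x*cos(x + pi/3) + 20*sin(x + pi/3))/(8*sqrt(3*x**2 + 4)), which equals f(x).
F(0) = -5*sqrt(2)/8; F(-2) = -5*sqrt(2)*sin(pi/6 + 2)/2.
Integral = F(0) - F(-2) = -5*sqrt(2)/8 + 5*sqrt(2)*sin(pi/6 + 2)/2.

Antiderivative: F(x) = -5*sqrt(3*x**2/2 + 2)*cos(x + pi/3)/4; value = -5*sqrt(2)/8 + 5*sqrt(2)*sin(pi/6 + 2)/2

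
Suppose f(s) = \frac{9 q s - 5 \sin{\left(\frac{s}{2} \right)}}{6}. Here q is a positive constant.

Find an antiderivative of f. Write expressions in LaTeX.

An antiderivative is F(s) = \frac{9 q s^{2} + 20 \cos{\left(\frac{s}{2} \right)}}{12}.

Any candidate F(s) must reproduce f(s) exactly when differentiated.
Check: d/ds[\frac{9 q s^{2} + 20 \cos{\left(\frac{s}{2} \right)}}{12}] = \frac{3 q s}{2} - \frac{5 \sin{\left(\frac{s}{2} \right)}}{6}, which equals f(s).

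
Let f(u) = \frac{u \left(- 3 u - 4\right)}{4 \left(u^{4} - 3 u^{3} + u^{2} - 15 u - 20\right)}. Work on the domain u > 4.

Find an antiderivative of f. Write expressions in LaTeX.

An antiderivative is F(u) = - \frac{16 \log{\left(u - 4 \right)}}{105} - \frac{\log{\left(u + 1 \right)}}{120} + \frac{9 \log{\left(u^{2} + 5 \right)}}{112} - \frac{5 \sqrt{5} \operatorname{atan}{\left(\frac{\sqrt{5} u}{5} \right)}}{168}.

Factor the denominator (4 \left(u - 4\right) \left(u + 1\right) \left(u^{2} + 5\right)) and decompose: f = \frac{27 u - 25}{168 \left(u^{2} + 5\right)} - \frac{1}{120 \left(u + 1\right)} - \frac{16}{105 \left(u - 4\right)}; each piece integrates to a log, atan, or power term.
Check: d/du[- \frac{16 \log{\left(u - 4 \right)}}{105} - \frac{\log{\left(u + 1 \right)}}{120} + \frac{9 \log{\left(u^{2} + 5 \right)}}{112} - \frac{5 \sqrt{5} \operatorname{atan}{\left(\frac{\sqrt{5} u}{5} \right)}}{168}] = \frac{- 3 u^{2} - 4 u}{4 u^{4} - 12 u^{3} + 4 u^{2} - 60 u - 80}, which equals f(u).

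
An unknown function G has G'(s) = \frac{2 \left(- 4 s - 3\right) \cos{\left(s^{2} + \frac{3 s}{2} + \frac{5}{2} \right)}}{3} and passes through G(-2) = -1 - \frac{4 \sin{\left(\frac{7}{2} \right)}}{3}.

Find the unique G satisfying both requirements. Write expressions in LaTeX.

G(s) = - \frac{4 \sin{\left(s^{2} + \frac{3 s}{2} + \frac{5}{2} \right)}}{3} - 1

The substitution u = s^{2} + \frac{3 s}{2} + \frac{5}{2} works: G'(s) is exactly (dG/du)*(du/ds) for that inner function.
A general antiderivative is - \frac{4 \sin{\left(s^{2} + \frac{3 s}{2} + \frac{5}{2} \right)}}{3} + C.
The condition gives C = -1 - \frac{4 \sin{\left(\frac{7}{2} \right)}}{3} - (- \frac{4 \sin{\left(\frac{7}{2} \right)}}{3}) = -1.
So G(s) = - \frac{4 \sin{\left(s^{2} + \frac{3 s}{2} + \frac{5}{2} \right)}}{3} - 1.
Check: d/ds[- \frac{4 \sin{\left(s^{2} + \frac{3 s}{2} + \frac{5}{2} \right)}}{3} - 1] = - \frac{8 s \cos{\left(s^{2} + \frac{3 s}{2} + \frac{5}{2} \right)}}{3} - 2 \cos{\left(s^{2} + \frac{3 s}{2} + \frac{5}{2} \right)}, which equals G'(s).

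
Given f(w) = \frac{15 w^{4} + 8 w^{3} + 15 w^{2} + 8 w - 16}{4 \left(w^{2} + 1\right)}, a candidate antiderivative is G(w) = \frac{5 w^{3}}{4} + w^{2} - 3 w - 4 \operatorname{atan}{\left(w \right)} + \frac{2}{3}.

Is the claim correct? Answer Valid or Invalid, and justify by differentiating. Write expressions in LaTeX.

d/dw[G] = \frac{15 w^{4} + 8 w^{3} + 3 w^{2} + 8 w - 28}{4 w^{2} + 4}
d/dw[G] - f(w) = -3 != 0.

Invalid: d/dw[G] - f = -3, which is not 0.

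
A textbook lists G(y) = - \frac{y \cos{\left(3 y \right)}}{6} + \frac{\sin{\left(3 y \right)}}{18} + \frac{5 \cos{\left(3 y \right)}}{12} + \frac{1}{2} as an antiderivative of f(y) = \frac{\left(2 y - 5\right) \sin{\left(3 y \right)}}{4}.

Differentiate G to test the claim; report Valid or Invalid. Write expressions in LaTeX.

Valid - the claim checks out under differentiation.

d/dy[G] = \frac{y \sin{\left(3 y \right)}}{2} - \frac{5 \sin{\left(3 y \right)}}{4}
This equals f(y) exactly, so the claim holds.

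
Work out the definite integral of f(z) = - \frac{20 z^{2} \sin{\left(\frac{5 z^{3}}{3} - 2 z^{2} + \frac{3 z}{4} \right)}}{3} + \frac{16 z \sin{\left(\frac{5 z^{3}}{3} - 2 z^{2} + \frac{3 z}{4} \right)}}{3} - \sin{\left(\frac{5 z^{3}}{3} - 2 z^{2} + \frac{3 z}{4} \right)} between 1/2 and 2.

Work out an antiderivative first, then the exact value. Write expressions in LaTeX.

f matches the chain-rule pattern g'(h)*h' with inner function h(z) = \frac{5 z^{3}}{3} - 2 z^{2} + \frac{3 z}{4}; substituting u = h(z) collapses the integral.
F(z) = \frac{4 \cos{\left(\frac{5 z^{3}}{3} - 2 z^{2} + \frac{3 z}{4} \right)}}{3} is an antiderivative of f.
Check: d/dz[\frac{4 \cos{\left(\frac{5 z^{3}}{3} - 2 z^{2} + \frac{3 z}{4} \right)}}{3}] = - \frac{20 z^{2} \sin{\left(\frac{5 z^{3}}{3} - 2 z^{2} + \frac{3 z}{4} \right)}}{3} + \frac{16 z \sin{\left(\frac{5 z^{3}}{3} - 2 z^{2} + \frac{3 z}{4} \right)}}{3} - \sin{\left(\frac{5 z^{3}}{3} - 2 z^{2} + \frac{3 z}{4} \right)} = f(z).
F(2) = \frac{4 \cos{\left(\frac{41}{6} \right)}}{3}; F(1/2) = \frac{4 \cos{\left(\frac{1}{12} \right)}}{3}.
Integral = F(2) - F(1/2) = - \frac{4 \cos{\left(\frac{1}{12} \right)}}{3} + \frac{4 \cos{\left(\frac{41}{6} \right)}}{3}.

Antiderivative: F(z) = \frac{4 \cos{\left(\frac{5 z^{3}}{3} - 2 z^{2} + \frac{3 z}{4} \right)}}{3}; value = - \frac{4 \cos{\left(\frac{1}{12} \right)}}{3} + \frac{4 \cos{\left(\frac{41}{6} \right)}}{3}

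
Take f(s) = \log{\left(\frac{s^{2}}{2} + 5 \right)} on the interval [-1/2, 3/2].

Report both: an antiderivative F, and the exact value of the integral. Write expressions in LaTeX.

Recover f(s) by differentiating a candidate F(s); any mismatch rules it out.
F(s) = s \log{\left(\frac{s^{2}}{2} + 5 \right)} - 2 s + 2 \sqrt{10} \operatorname{atan}{\left(\frac{\sqrt{10} s}{10} \right)} is an antiderivative of f.
Check: d/ds[s \log{\left(\frac{s^{2}}{2} + 5 \right)} - 2 s + 2 \sqrt{10} \operatorname{atan}{\left(\frac{\sqrt{10} s}{10} \right)}] = \log{\left(\frac{s^{2}}{2} + 5 \right)} = f(s).
F(3/2) = -3 + \frac{3 \log{\left(\frac{49}{8} \right)}}{2} + 2 \sqrt{10} \operatorname{atan}{\left(\frac{3 \sqrt{10}}{20} \right)}; F(-1/2) = - 2 \sqrt{10} \operatorname{atan}{\left(\frac{\sqrt{10}}{20} \right)} - \frac{\log{\left(\frac{41}{8} \right)}}{2} + 1.
Integral = F(3/2) - F(-1/2) = -4 + \frac{\log{\left(\frac{41}{8} \right)}}{2} + 2 \sqrt{10} \operatorname{atan}{\left(\frac{\sqrt{10}}{20} \right)} + \frac{3 \log{\left(\frac{49}{8} \right)}}{2} + 2 \sqrt{10} \operatorname{atan}{\left(\frac{3 \sqrt{10}}{20} \right)}.

Antiderivative: F(s) = s \log{\left(\frac{s^{2}}{2} + 5 \right)} - 2 s + 2 \sqrt{10} \operatorname{atan}{\left(\frac{\sqrt{10} s}{10} \right)}; value = -4 + \frac{\log{\left(\frac{41}{8} \right)}}{2} + 2 \sqrt{10} \operatorname{atan}{\left(\frac{\sqrt{10}}{20} \right)} + \frac{3 \log{\left(\frac{49}{8} \right)}}{2} + 2 \sqrt{10} \operatorname{atan}{\left(\frac{3 \sqrt{10}}{20} \right)}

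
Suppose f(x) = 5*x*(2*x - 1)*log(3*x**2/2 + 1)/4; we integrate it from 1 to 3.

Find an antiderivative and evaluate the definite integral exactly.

Antiderivative: F(x) = 5*(36*x**3*log(3*x**2/2 + 1) - 24*x**3 - 27*x**2*log(3*x**2/2 + 1) + 27*x**2 + 48*x - 18*log(x**2 + 2/3) - 16*sqrt(6)*atan(sqrt(6)*x/2))/216; value = -65/9 - 10*sqrt(6)*atan(3*sqrt(6)/2)/27 - 5*log(29/3)/12 - 5*log(5/2)/24 + 5*log(5/3)/12 + 10*sqrt(6)*atan(sqrt(6)/2)/27 + 135*log(29/2)/8

Differentiate the proposed F(x) back; it has to land on f(x) exactly.
F(x) = 5*(36*x**3*log(3*x**2/2 + 1) - 24*x**3 - 27*x**2*log(3*x**2/2 + 1) + 27*x**2 + 48*x - 18*log(x**2 + 2/3) - 16*sqrt(6)*atan(sqrt(6)*x/2))/216 is an antiderivative of f.
Check: d/dx[5*(36*x**3*log(3*x**2/2 + 1) - 24*x**3 - 27*x**2*log(3*x**2/2 + 1) + 27*x**2 + 48*x - 18*log(x**2 + 2/3) - 16*sqrt(6)*atan(sqrt(6)*x/2))/216] = 5*x**2*log(3*x**2/2 + 1)/2 - 5*x*log(3*x**2/2 + 1)/4, which equals f(x).
F(3) = -145/24 - 10*sqrt(6)*atan(3*sqrt(6)/2)/27 - 5*log(29/3)/12 + 135*log(29/2)/8; F(1) = -10*sqrt(6)*atan(sqrt(6)/2)/27 - 5*log(5/3)/12 + 5*log(5/2)/24 + 85/72.
Integral = F(3) - F(1) = -65/9 - 10*sqrt(6)*atan(3*sqrt(6)/2)/27 - 5*log(29/3)/12 - 5*log(5/2)/24 + 5*log(5/3)/12 + 10*sqrt(6)*atan(sqrt(6)/2)/27 + 135*log(29/2)/8.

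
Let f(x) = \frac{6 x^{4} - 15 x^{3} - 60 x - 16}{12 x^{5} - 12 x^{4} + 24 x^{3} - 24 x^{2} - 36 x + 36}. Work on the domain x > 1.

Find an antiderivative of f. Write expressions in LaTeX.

An antiderivative is F(x) = \frac{\log{\left(x - 1 \right)}}{24} + \frac{65 \log{\left(x + 1 \right)}}{192} + \frac{23 \log{\left(x^{2} + 3 \right)}}{384} + \frac{83 \sqrt{3} \operatorname{atan}{\left(\frac{\sqrt{3} x}{3} \right)}}{576} + \frac{85}{96 x - 96}.

The denominator factors as 12 \left(x - 1\right)^{2} \left(x + 1\right) \left(x^{2} + 3\right); partial fractions split f into directly integrable pieces: \frac{23 x + 83}{192 \left(x^{2} + 3\right)} + \frac{65}{192 \left(x + 1\right)} + \frac{1}{24 \left(x - 1\right)} - \frac{85}{96 \left(x - 1\right)^{2}}.
Check: d/dx[\frac{\log{\left(x - 1 \right)}}{24} + \frac{65 \log{\left(x + 1 \right)}}{192} + \frac{23 \log{\left(x^{2} + 3 \right)}}{384} + \frac{83 \sqrt{3} \operatorname{atan}{\left(\frac{\sqrt{3} x}{3} \right)}}{576} + \frac{85}{96 x - 96}] = \frac{6 x^{4} - 15 x^{3} - 60 x - 16}{12 x^{5} - 12 x^{4} + 24 x^{3} - 24 x^{2} - 36 x + 36} = f(x).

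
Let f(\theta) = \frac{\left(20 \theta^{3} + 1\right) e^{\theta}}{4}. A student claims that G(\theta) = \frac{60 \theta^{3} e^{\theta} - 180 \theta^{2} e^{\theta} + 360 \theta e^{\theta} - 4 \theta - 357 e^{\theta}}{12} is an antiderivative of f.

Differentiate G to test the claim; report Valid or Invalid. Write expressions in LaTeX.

d/d\theta[G] = 5 \theta^{3} e^{\theta} + \frac{e^{\theta}}{4} - \frac{1}{3}
d/d\theta[G] - f(\theta) = - \frac{1}{3} != 0.

Invalid: d/d\theta[G] - f = - \frac{1}{3}, which is not 0.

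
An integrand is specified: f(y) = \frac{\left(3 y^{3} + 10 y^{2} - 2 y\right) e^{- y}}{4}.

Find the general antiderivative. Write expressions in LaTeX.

F(y) = - \frac{3 y^{3} e^{- y}}{4} - \frac{19 y^{2} e^{- y}}{4} - 9 y e^{- y} - 9 e^{- y} + C

Recognize the product-rule pattern: f = u'v + uv' with u = - \frac{3 y^{3}}{4} - \frac{19 y^{2}}{4} - 9 y - 9, v = e^{- y}, so integration by parts undoes it.
Check: d/dy[- \frac{3 y^{3} e^{- y}}{4} - \frac{19 y^{2} e^{- y}}{4} - 9 y e^{- y} - 9 e^{- y}] = \frac{\left(3 y^{3} + 10 y^{2} - 2 y\right) e^{- y}}{4} = f(y).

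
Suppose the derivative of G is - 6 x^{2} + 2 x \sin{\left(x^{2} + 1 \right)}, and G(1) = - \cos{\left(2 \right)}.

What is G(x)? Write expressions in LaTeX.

The integrand splits into summands that can be handled one at a time.
A general antiderivative is - 2 x^{3} - \cos{\left(x^{2} + 1 \right)} + C.
The condition gives C = - \cos{\left(2 \right)} - (-2 - \cos{\left(2 \right)}) = 2.
So G(x) = - 2 x^{3} - \cos{\left(x^{2} + 1 \right)} + 2.
Check: d/dx[- 2 x^{3} - \cos{\left(x^{2} + 1 \right)} + 2] = - 6 x^{2} + 2 x \sin{\left(x^{2} + 1 \right)} = G'(x).

G(x) = - 2 x^{3} - \cos{\left(x^{2} + 1 \right)} + 2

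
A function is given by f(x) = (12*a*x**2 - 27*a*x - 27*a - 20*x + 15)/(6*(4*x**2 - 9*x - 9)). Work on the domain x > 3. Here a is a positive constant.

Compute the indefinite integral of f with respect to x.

An antiderivative F(x) passes only if d/dx[F] lands on f(x) exactly.
Check: d/dx[a*x/2 - log(x - 3)/2 - log(4*x + 3)/3] = (12*a*x**2 - 27*a*x - 27*a - 20*x + 15)/(24*x**2 - 54*x - 54), which equals f(x).

F(x) = a*x/2 - log(x - 3)/2 - log(4*x + 3)/3 + C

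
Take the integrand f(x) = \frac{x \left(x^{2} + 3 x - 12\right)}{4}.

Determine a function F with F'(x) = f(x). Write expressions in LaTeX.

Any candidate F(x) must reproduce f(x) exactly when differentiated.
Check: d/dx[\frac{x^{4}}{16} + \frac{x^{3}}{4} - \frac{3 x^{2}}{2}] = \frac{x^{3}}{4} + \frac{3 x^{2}}{4} - 3 x, which equals f(x).

An antiderivative is F(x) = \frac{x^{4}}{16} + \frac{x^{3}}{4} - \frac{3 x^{2}}{2}.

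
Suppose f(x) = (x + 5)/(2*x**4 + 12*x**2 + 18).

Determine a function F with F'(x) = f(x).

An antiderivative is F(x) = (5*sqrt(3)*x**2*atan(sqrt(3)*x/3) + 15*x + 15*sqrt(3)*atan(sqrt(3)*x/3) - 9)/(36*(x**2 + 3)).

A candidate is checked by its d/dx: the result must match f(x).
Check: d/dx[(5*sqrt(3)*x**2*atan(sqrt(3)*x/3) + 15*x + 15*sqrt(3)*atan(sqrt(3)*x/3) - 9)/(36*(x**2 + 3))] = (x + 5)/(2*x**4 + 12*x**2 + 18) = f(x).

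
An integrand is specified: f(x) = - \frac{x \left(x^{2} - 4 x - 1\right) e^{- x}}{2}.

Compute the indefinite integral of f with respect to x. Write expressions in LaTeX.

F(x) = \frac{x^{3} e^{- x}}{2} - \frac{x^{2} e^{- x}}{2} - \frac{3 x e^{- x}}{2} - \frac{3 e^{- x}}{2} + C

Recognize the product-rule pattern: f = u'v + uv' with u = \frac{x^{3}}{2} - \frac{x^{2}}{2} - \frac{3 x}{2} - \frac{3}{2}, v = e^{- x}, so integration by parts undoes it.
Check: d/dx[\frac{x^{3} e^{- x}}{2} - \frac{x^{2} e^{- x}}{2} - \frac{3 x e^{- x}}{2} - \frac{3 e^{- x}}{2}] = \frac{\left(- x^{3} + 4 x^{2} + x\right) e^{- x}}{2}, which equals f(x).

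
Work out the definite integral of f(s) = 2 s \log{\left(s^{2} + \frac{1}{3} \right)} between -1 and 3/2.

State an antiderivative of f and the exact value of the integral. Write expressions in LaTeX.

Differentiate the proposed F(s) back; it has to land on f(s) exactly.
F(s) = s^{2} \log{\left(s^{2} + \frac{1}{3} \right)} - s^{2} + \frac{\log{\left(3 s^{2} + 1 \right)}}{3} is an antiderivative of f.
Check: d/ds[s^{2} \log{\left(s^{2} + \frac{1}{3} \right)} - s^{2} + \frac{\log{\left(3 s^{2} + 1 \right)}}{3}] = 2 s \log{\left(s^{2} + \frac{1}{3} \right)} = f(s).
F(3/2) = - \frac{9}{4} + \frac{\log{\left(\frac{31}{4} \right)}}{3} + \frac{9 \log{\left(\frac{31}{12} \right)}}{4}; F(-1) = -1 + \log{\left(\frac{4}{3} \right)} + \frac{\log{\left(4 \right)}}{3}.
Integral = F(3/2) - F(-1) = - \frac{5}{4} - \frac{\log{\left(4 \right)}}{3} - \log{\left(\frac{4}{3} \right)} + \frac{\log{\left(\frac{31}{4} \right)}}{3} + \frac{9 \log{\left(\frac{31}{12} \right)}}{4}.

Antiderivative: F(s) = s^{2} \log{\left(s^{2} + \frac{1}{3} \right)} - s^{2} + \frac{\log{\left(3 s^{2} + 1 \right)}}{3}; value = - \frac{5}{4} - \frac{\log{\left(4 \right)}}{3} - \log{\left(\frac{4}{3} \right)} + \frac{\log{\left(\frac{31}{4} \right)}}{3} + \frac{9 \log{\left(\frac{31}{12} \right)}}{4}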